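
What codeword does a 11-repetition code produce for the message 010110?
Repeat each bit 11× and concatenate:
0→00000000000  1→11111111111  0→00000000000  1→11111111111  1→11111111111  0→00000000000
Codeword = 000000000001111111111100000000000111111111111111111111100000000000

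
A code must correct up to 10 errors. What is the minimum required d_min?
Correcting t errors requires d_min ≥ 2t + 1 = 2·10 + 1 = 21.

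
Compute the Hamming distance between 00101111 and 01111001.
XOR = 01010110, count of 1s = 4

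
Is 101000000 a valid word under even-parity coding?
Sum of all bits: 1+0+1+0+0+0+0+0+0 = 2; 2 mod 2 = 0. Result is 0 → valid parity.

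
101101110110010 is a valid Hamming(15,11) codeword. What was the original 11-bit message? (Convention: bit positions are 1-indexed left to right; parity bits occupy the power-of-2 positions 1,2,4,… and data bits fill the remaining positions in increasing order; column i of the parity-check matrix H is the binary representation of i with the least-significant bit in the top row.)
Parity bits occupy power-of-2 positions; data bits are at positions {3,5,6,7,9,10,11,12,13,14,15} (1-indexed).
Extract: c[3]=1 c[5]=0 c[6]=1 c[7]=1 c[9]=0 c[10]=1 c[11]=1 c[12]=0 c[13]=0 c[14]=1 c[15]=0
Data = 10110110010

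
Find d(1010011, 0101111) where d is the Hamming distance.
XOR = 1111100, count of 1s = 5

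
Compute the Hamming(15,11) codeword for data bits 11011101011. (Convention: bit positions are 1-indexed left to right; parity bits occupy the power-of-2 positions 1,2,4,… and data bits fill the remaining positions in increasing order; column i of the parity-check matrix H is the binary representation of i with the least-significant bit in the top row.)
Codeword c = d · G (mod 2), d = 11011101011:
  c[0] = d·G[:,0] = (11011101011)·(11011010101) mod 2 = 1+1+0+1+1+0+0+0+0+0+1 mod 2 = 1
  c[1] = d·G[:,1] = (11011101011)·(10110110011) mod 2 = 1+0+0+1+0+1+0+0+0+1+1 mod 2 = 1
  c[2] = d·G[:,2] = (11011101011)·(10000000000) mod 2 = 1+0+0+0+0+0+0+0+0+0+0 mod 2 = 1
  c[3] = d·G[:,3] = (11011101011)·(01110001111) mod 2 = 0+1+0+1+0+0+0+1+0+1+1 mod 2 = 1
  c[4] = d·G[:,4] = (11011101011)·(01000000000) mod 2 = 0+1+0+0+0+0+0+0+0+0+0 mod 2 = 1
  c[5] = d·G[:,5] = (11011101011)·(00100000000) mod 2 = 0+0+0+0+0+0+0+0+0+0+0 mod 2 = 0
  c[6] = d·G[:,6] = (11011101011)·(00010000000) mod 2 = 0+0+0+1+0+0+0+0+0+0+0 mod 2 = 1
  c[7] = d·G[:,7] = (11011101011)·(00001111111) mod 2 = 0+0+0+0+1+1+0+1+0+1+1 mod 2 = 1
  c[8] = d·G[:,8] = (11011101011)·(00001000000) mod 2 = 0+0+0+0+1+0+0+0+0+0+0 mod 2 = 1
  c[9] = d·G[:,9] = (11011101011)·(00000100000) mod 2 = 0+0+0+0+0+1+0+0+0+0+0 mod 2 = 1
  c[10] = d·G[:,10] = (11011101011)·(00000010000) mod 2 = 0+0+0+0+0+0+0+0+0+0+0 mod 2 = 0
  c[11] = d·G[:,11] = (11011101011)·(00000001000) mod 2 = 0+0+0+0+0+0+0+1+0+0+0 mod 2 = 1
  c[12] = d·G[:,12] = (11011101011)·(00000000100) mod 2 = 0+0+0+0+0+0+0+0+0+0+0 mod 2 = 0
  c[13] = d·G[:,13] = (11011101011)·(00000000010) mod 2 = 0+0+0+0+0+0+0+0+0+1+0 mod 2 = 1
  c[14] = d·G[:,14] = (11011101011)·(00000000001) mod 2 = 0+0+0+0+0+0+0+0+0+0+1 mod 2 = 1
Codeword = 111110111101011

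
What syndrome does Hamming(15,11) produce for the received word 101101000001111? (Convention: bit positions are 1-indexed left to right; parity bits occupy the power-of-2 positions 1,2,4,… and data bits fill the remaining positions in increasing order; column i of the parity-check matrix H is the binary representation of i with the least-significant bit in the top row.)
Syndrome s = H · r^T (mod 2), r = 101101000001111:
  s[0] = (101010101010101)·(101101000001111) mod 2 = 1+0+1+0+0+0+0+0+0+0+0+0+1+0+1 mod 2 = 0
  s[1] = (011001100110011)·(101101000001111) mod 2 = 0+0+1+0+0+1+0+0+0+0+0+0+0+1+1 mod 2 = 0
  s[2] = (000111100001111)·(101101000001111) mod 2 = 0+0+0+1+0+1+0+0+0+0+0+1+1+1+1 mod 2 = 0
  s[3] = (000000011111111)·(101101000001111) mod 2 = 0+0+0+0+0+0+0+0+0+0+0+1+1+1+1 mod 2 = 0
Syndrome = 0000
s = 0: no error detected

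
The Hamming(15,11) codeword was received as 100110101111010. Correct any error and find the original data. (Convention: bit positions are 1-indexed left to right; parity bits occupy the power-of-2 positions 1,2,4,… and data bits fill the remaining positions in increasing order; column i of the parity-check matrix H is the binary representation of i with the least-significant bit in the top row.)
Syndrome s = H · r^T (mod 2), r = 100110101111010:
  s[0] = (101010101010101)·(100110101111010) mod 2 = 1+0+0+0+1+0+1+0+1+0+1+0+0+0+0 mod 2 = 1
  s[1] = (011001100110011)·(100110101111010) mod 2 = 0+0+0+0+0+0+1+0+0+1+1+0+0+1+0 mod 2 = 0
  s[2] = (000111100001111)·(100110101111010) mod 2 = 0+0+0+1+1+0+1+0+0+0+0+1+0+1+0 mod 2 = 1
  s[3] = (000000011111111)·(100110101111010) mod 2 = 0+0+0+0+0+0+0+0+1+1+1+1+0+1+0 mod 2 = 1
Syndrome = 1011
Column 13 of H equals this syndrome → error at bit 13 (1-indexed).
Flip bit 13: 100110101111010 → 100110101111110
Extract data bits at positions {3,5,6,7,9,10,11,12,13,14,15}: 01011111110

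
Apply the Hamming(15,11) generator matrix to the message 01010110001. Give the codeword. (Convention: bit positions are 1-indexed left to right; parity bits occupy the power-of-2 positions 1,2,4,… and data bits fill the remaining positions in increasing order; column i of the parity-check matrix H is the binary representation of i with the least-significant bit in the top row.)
Codeword c = d · G (mod 2), d = 01010110001:
  c[0] = d·G[:,0] = (01010110001)·(11011010101) mod 2 = 0+1+0+1+0+0+1+0+0+0+1 mod 2 = 0
  c[1] = d·G[:,1] = (01010110001)·(10110110011) mod 2 = 0+0+0+1+0+1+1+0+0+0+1 mod 2 = 0
  c[2] = d·G[:,2] = (01010110001)·(10000000000) mod 2 = 0+0+0+0+0+0+0+0+0+0+0 mod 2 = 0
  c[3] = d·G[:,3] = (01010110001)·(01110001111) mod 2 = 0+1+0+1+0+0+0+0+0+0+1 mod 2 = 1
  c[4] = d·G[:,4] = (01010110001)·(01000000000) mod 2 = 0+1+0+0+0+0+0+0+0+0+0 mod 2 = 1
  c[5] = d·G[:,5] = (01010110001)·(00100000000) mod 2 = 0+0+0+0+0+0+0+0+0+0+0 mod 2 = 0
  c[6] = d·G[:,6] = (01010110001)·(00010000000) mod 2 = 0+0+0+1+0+0+0+0+0+0+0 mod 2 = 1
  c[7] = d·G[:,7] = (01010110001)·(00001111111) mod 2 = 0+0+0+0+0+1+1+0+0+0+1 mod 2 = 1
  c[8] = d·G[:,8] = (01010110001)·(00001000000) mod 2 = 0+0+0+0+0+0+0+0+0+0+0 mod 2 = 0
  c[9] = d·G[:,9] = (01010110001)·(00000100000) mod 2 = 0+0+0+0+0+1+0+0+0+0+0 mod 2 = 1
  c[10] = d·G[:,10] = (01010110001)·(00000010000) mod 2 = 0+0+0+0+0+0+1+0+0+0+0 mod 2 = 1
  c[11] = d·G[:,11] = (01010110001)·(00000001000) mod 2 = 0+0+0+0+0+0+0+0+0+0+0 mod 2 = 0
  c[12] = d·G[:,12] = (01010110001)·(00000000100) mod 2 = 0+0+0+0+0+0+0+0+0+0+0 mod 2 = 0
  c[13] = d·G[:,13] = (01010110001)·(00000000010) mod 2 = 0+0+0+0+0+0+0+0+0+0+0 mod 2 = 0
  c[14] = d·G[:,14] = (01010110001)·(00000000001) mod 2 = 0+0+0+0+0+0+0+0+0+0+1 mod 2 = 1
Codeword = 000110110110001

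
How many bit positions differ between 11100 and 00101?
XOR = 11001, count of 1s = 3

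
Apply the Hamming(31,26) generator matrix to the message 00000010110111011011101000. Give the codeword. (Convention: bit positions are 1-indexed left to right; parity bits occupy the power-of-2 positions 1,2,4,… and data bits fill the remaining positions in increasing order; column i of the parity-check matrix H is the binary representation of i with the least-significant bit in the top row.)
Codeword c = d · G (mod 2), d = 00000010110111011011101000:
  c[0] = d·G[:,0] = (00000010110111011011101000)·(11011010101101010101010101) mod 2 = 0+0+0+0+0+0+1+0+1+0+0+1+0+1+0+1+0+0+0+1+0+0+0+0+0+0 mod 2 = 0
  c[1] = d·G[:,1] = (00000010110111011011101000)·(10110110011011001100110011) mod 2 = 0+0+0+0+0+0+1+0+0+1+0+0+1+1+0+0+1+0+0+0+1+0+0+0+0+0 mod 2 = 0
  c[2] = d·G[:,2] = (00000010110111011011101000)·(10000000000000000000000000) mod 2 = 0+0+0+0+0+0+0+0+0+0+0+0+0+0+0+0+0+0+0+0+0+0+0+0+0+0 mod 2 = 0
  c[3] = d·G[:,3] = (00000010110111011011101000)·(01110001111000111100001111) mod 2 = 0+0+0+0+0+0+0+0+1+1+0+0+0+0+0+1+1+0+0+0+0+0+1+0+0+0 mod 2 = 1
  c[4] = d·G[:,4] = (00000010110111011011101000)·(01000000000000000000000000) mod 2 = 0+0+0+0+0+0+0+0+0+0+0+0+0+0+0+0+0+0+0+0+0+0+0+0+0+0 mod 2 = 0
  c[5] = d·G[:,5] = (00000010110111011011101000)·(00100000000000000000000000) mod 2 = 0+0+0+0+0+0+0+0+0+0+0+0+0+0+0+0+0+0+0+0+0+0+0+0+0+0 mod 2 = 0
  c[6] = d·G[:,6] = (00000010110111011011101000)·(00010000000000000000000000) mod 2 = 0+0+0+0+0+0+0+0+0+0+0+0+0+0+0+0+0+0+0+0+0+0+0+0+0+0 mod 2 = 0
  c[7] = d·G[:,7] = (00000010110111011011101000)·(00001111111000000011111111) mod 2 = 0+0+0+0+0+0+1+0+1+1+0+0+0+0+0+0+0+0+1+1+1+0+1+0+0+0 mod 2 = 1
  c[8] = d·G[:,8] = (00000010110111011011101000)·(00001000000000000000000000) mod 2 = 0+0+0+0+0+0+0+0+0+0+0+0+0+0+0+0+0+0+0+0+0+0+0+0+0+0 mod 2 = 0
  c[9] = d·G[:,9] = (00000010110111011011101000)·(00000100000000000000000000) mod 2 = 0+0+0+0+0+0+0+0+0+0+0+0+0+0+0+0+0+0+0+0+0+0+0+0+0+0 mod 2 = 0
  c[10] = d·G[:,10] = (00000010110111011011101000)·(00000010000000000000000000) mod 2 = 0+0+0+0+0+0+1+0+0+0+0+0+0+0+0+0+0+0+0+0+0+0+0+0+0+0 mod 2 = 1
  c[11] = d·G[:,11] = (00000010110111011011101000)·(00000001000000000000000000) mod 2 = 0+0+0+0+0+0+0+0+0+0+0+0+0+0+0+0+0+0+0+0+0+0+0+0+0+0 mod 2 = 0
  c[12] = d·G[:,12] = (00000010110111011011101000)·(00000000100000000000000000) mod 2 = 0+0+0+0+0+0+0+0+1+0+0+0+0+0+0+0+0+0+0+0+0+0+0+0+0+0 mod 2 = 1
  c[13] = d·G[:,13] = (00000010110111011011101000)·(00000000010000000000000000) mod 2 = 0+0+0+0+0+0+0+0+0+1+0+0+0+0+0+0+0+0+0+0+0+0+0+0+0+0 mod 2 = 1
  c[14] = d·G[:,14] = (00000010110111011011101000)·(00000000001000000000000000) mod 2 = 0+0+0+0+0+0+0+0+0+0+0+0+0+0+0+0+0+0+0+0+0+0+0+0+0+0 mod 2 = 0
  c[15] = d·G[:,15] = (00000010110111011011101000)·(00000000000111111111111111) mod 2 = 0+0+0+0+0+0+0+0+0+0+0+1+1+1+0+1+1+0+1+1+1+0+1+0+0+0 mod 2 = 1
  c[16] = d·G[:,16] = (00000010110111011011101000)·(00000000000100000000000000) mod 2 = 0+0+0+0+0+0+0+0+0+0+0+1+0+0+0+0+0+0+0+0+0+0+0+0+0+0 mod 2 = 1
  c[17] = d·G[:,17] = (00000010110111011011101000)·(00000000000010000000000000) mod 2 = 0+0+0+0+0+0+0+0+0+0+0+0+1+0+0+0+0+0+0+0+0+0+0+0+0+0 mod 2 = 1
  c[18] = d·G[:,18] = (00000010110111011011101000)·(00000000000001000000000000) mod 2 = 0+0+0+0+0+0+0+0+0+0+0+0+0+1+0+0+0+0+0+0+0+0+0+0+0+0 mod 2 = 1
  c[19] = d·G[:,19] = (00000010110111011011101000)·(00000000000000100000000000) mod 2 = 0+0+0+0+0+0+0+0+0+0+0+0+0+0+0+0+0+0+0+0+0+0+0+0+0+0 mod 2 = 0
  c[20] = d·G[:,20] = (00000010110111011011101000)·(00000000000000010000000000) mod 2 = 0+0+0+0+0+0+0+0+0+0+0+0+0+0+0+1+0+0+0+0+0+0+0+0+0+0 mod 2 = 1
  c[21] = d·G[:,21] = (00000010110111011011101000)·(00000000000000001000000000) mod 2 = 0+0+0+0+0+0+0+0+0+0+0+0+0+0+0+0+1+0+0+0+0+0+0+0+0+0 mod 2 = 1
  c[22] = d·G[:,22] = (00000010110111011011101000)·(00000000000000000100000000) mod 2 = 0+0+0+0+0+0+0+0+0+0+0+0+0+0+0+0+0+0+0+0+0+0+0+0+0+0 mod 2 = 0
  c[23] = d·G[:,23] = (00000010110111011011101000)·(00000000000000000010000000) mod 2 = 0+0+0+0+0+0+0+0+0+0+0+0+0+0+0+0+0+0+1+0+0+0+0+0+0+0 mod 2 = 1
  c[24] = d·G[:,24] = (00000010110111011011101000)·(00000000000000000001000000) mod 2 = 0+0+0+0+0+0+0+0+0+0+0+0+0+0+0+0+0+0+0+1+0+0+0+0+0+0 mod 2 = 1
  c[25] = d·G[:,25] = (00000010110111011011101000)·(00000000000000000000100000) mod 2 = 0+0+0+0+0+0+0+0+0+0+0+0+0+0+0+0+0+0+0+0+1+0+0+0+0+0 mod 2 = 1
  c[26] = d·G[:,26] = (00000010110111011011101000)·(00000000000000000000010000) mod 2 = 0+0+0+0+0+0+0+0+0+0+0+0+0+0+0+0+0+0+0+0+0+0+0+0+0+0 mod 2 = 0
  c[27] = d·G[:,27] = (00000010110111011011101000)·(00000000000000000000001000) mod 2 = 0+0+0+0+0+0+0+0+0+0+0+0+0+0+0+0+0+0+0+0+0+0+1+0+0+0 mod 2 = 1
  c[28] = d·G[:,28] = (00000010110111011011101000)·(00000000000000000000000100) mod 2 = 0+0+0+0+0+0+0+0+0+0+0+0+0+0+0+0+0+0+0+0+0+0+0+0+0+0 mod 2 = 0
  c[29] = d·G[:,29] = (00000010110111011011101000)·(00000000000000000000000010) mod 2 = 0+0+0+0+0+0+0+0+0+0+0+0+0+0+0+0+0+0+0+0+0+0+0+0+0+0 mod 2 = 0
  c[30] = d·G[:,30] = (00000010110111011011101000)·(00000000000000000000000001) mod 2 = 0+0+0+0+0+0+0+0+0+0+0+0+0+0+0+0+0+0+0+0+0+0+0+0+0+0 mod 2 = 0
Codeword = 0001000100101101111011011101000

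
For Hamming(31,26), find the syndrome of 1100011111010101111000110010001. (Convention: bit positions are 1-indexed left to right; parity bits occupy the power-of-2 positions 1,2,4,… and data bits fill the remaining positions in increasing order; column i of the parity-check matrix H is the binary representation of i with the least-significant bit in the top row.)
Syndrome s = H · r^T (mod 2), r = 1100011111010101111000110010001:
  s[0] = (1010101010101010101010101010101)·(1100011111010101111000110010001) mod 2 = 1+0+0+0+0+0+1+0+1+0+0+0+0+0+0+0+1+0+1+0+0+0+1+0+0+0+1+0+0+0+1 mod 2 = 0
  s[1] = (0110011001100110011001100110011)·(1100011111010101111000110010001) mod 2 = 0+1+0+0+0+1+1+0+0+1+0+0+0+1+0+0+0+1+1+0+0+0+1+0+0+0+1+0+0+0+1 mod 2 = 0
  s[2] = (0001111000011110000111100001111)·(1100011111010101111000110010001) mod 2 = 0+0+0+0+0+1+1+0+0+0+0+1+0+1+0+0+0+0+0+0+0+0+1+0+0+0+0+0+0+0+1 mod 2 = 0
  s[3] = (0000000111111110000000011111111)·(1100011111010101111000110010001) mod 2 = 0+0+0+0+0+0+0+1+1+1+0+1+0+1+0+0+0+0+0+0+0+0+0+1+0+0+1+0+0+0+1 mod 2 = 0
  s[4] = (0000000000000001111111111111111)·(1100011111010101111000110010001) mod 2 = 0+0+0+0+0+0+0+0+0+0+0+0+0+0+0+1+1+1+1+0+0+0+1+1+0+0+1+0+0+0+1 mod 2 = 0
Syndrome = 00000
s = 0: no error detected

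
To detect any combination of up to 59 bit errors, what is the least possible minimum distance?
Detecting e errors requires d_min ≥ e + 1 = 59 + 1 = 60.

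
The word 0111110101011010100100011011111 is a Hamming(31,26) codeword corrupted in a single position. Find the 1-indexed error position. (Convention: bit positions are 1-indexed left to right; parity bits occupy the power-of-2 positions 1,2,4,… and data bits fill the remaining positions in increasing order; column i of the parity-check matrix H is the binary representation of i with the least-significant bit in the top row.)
Syndrome s = H · r^T (mod 2), r = 0111110101011010100100011011111:
  s[0] = (1010101010101010101010101010101)·(0111110101011010100100011011111) mod 2 = 0+0+1+0+1+0+0+0+0+0+0+0+1+0+1+0+1+0+0+0+0+0+0+0+1+0+1+0+1+0+1 mod 2 = 1
  s[1] = (0110011001100110011001100110011)·(0111110101011010100100011011111) mod 2 = 0+1+1+0+0+1+0+0+0+1+0+0+0+0+1+0+0+0+0+0+0+0+0+0+0+0+1+0+0+1+1 mod 2 = 0
  s[2] = (0001111000011110000111100001111)·(0111110101011010100100011011111) mod 2 = 0+0+0+1+1+1+0+0+0+0+0+1+1+0+1+0+0+0+0+1+0+0+0+0+0+0+0+1+1+1+1 mod 2 = 1
  s[3] = (0000000111111110000000011111111)·(0111110101011010100100011011111) mod 2 = 0+0+0+0+0+0+0+1+0+1+0+1+1+0+1+0+0+0+0+0+0+0+0+1+1+0+1+1+1+1+1 mod 2 = 0
  s[4] = (0000000000000001111111111111111)·(0111110101011010100100011011111) mod 2 = 0+0+0+0+0+0+0+0+0+0+0+0+0+0+0+0+1+0+0+1+0+0+0+1+1+0+1+1+1+1+1 mod 2 = 1
Syndrome = 10101
Column i of H is the binary representation of i, so the syndrome is the binary index of the flipped bit.
Read s = 10101 with s[0] as LSB: 1·2^0 + 0·2^1 + 1·2^2 + 0·2^3 + 1·2^4 = 21.
Error is at bit position 21.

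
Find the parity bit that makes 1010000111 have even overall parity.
Sum of data bits: 1+0+1+0+0+0+0+1+1+1 = 5.
5 mod 2 = 1, so parity bit = 1.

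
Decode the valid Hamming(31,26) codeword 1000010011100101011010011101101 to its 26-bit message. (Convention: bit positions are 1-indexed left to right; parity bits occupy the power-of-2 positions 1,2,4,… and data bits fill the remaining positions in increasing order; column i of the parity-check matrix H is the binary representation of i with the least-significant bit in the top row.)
Parity bits occupy power-of-2 positions; data bits are at positions {3,5,6,7,9,10,11,12,13,14,15,17,18,19,20,21,22,23,24,25,26,27,28,29,30,31} (1-indexed).
Extract: c[3]=0 c[5]=0 c[6]=1 c[7]=0 c[9]=1 c[10]=1 c[11]=1 c[12]=0 c[13]=0 c[14]=1 c[15]=0 c[17]=0 c[18]=1 c[19]=1 c[20]=0 c[21]=1 c[22]=0 c[23]=0 c[24]=1 c[25]=1 c[26]=1 c[27]=0 c[28]=1 c[29]=1 c[30]=0 c[31]=1
Data = 00101110010011010011101101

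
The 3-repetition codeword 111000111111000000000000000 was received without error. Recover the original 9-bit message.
Split into 3-bit blocks: 111 000 111 111 000 000 000 000 000
Data = 101100000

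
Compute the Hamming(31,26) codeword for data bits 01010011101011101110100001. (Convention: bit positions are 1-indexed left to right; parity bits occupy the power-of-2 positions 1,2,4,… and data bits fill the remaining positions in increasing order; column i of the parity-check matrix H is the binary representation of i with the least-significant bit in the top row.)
Codeword c = d · G (mod 2), d = 01010011101011101110100001:
  c[0] = d·G[:,0] = (01010011101011101110100001)·(11011010101101010101010101) mod 2 = 0+1+0+1+0+0+1+0+1+0+1+0+0+1+0+0+0+1+0+0+0+0+0+0+0+1 mod 2 = 0
  c[1] = d·G[:,1] = (01010011101011101110100001)·(10110110011011001100110011) mod 2 = 0+0+0+1+0+0+1+0+0+0+1+0+1+1+0+0+1+1+0+0+1+0+0+0+0+1 mod 2 = 1
  c[2] = d·G[:,2] = (01010011101011101110100001)·(10000000000000000000000000) mod 2 = 0+0+0+0+0+0+0+0+0+0+0+0+0+0+0+0+0+0+0+0+0+0+0+0+0+0 mod 2 = 0
  c[3] = d·G[:,3] = (01010011101011101110100001)·(01110001111000111100001111) mod 2 = 0+1+0+1+0+0+0+1+1+0+1+0+0+0+1+0+1+1+0+0+0+0+0+0+0+1 mod 2 = 1
  c[4] = d·G[:,4] = (01010011101011101110100001)·(01000000000000000000000000) mod 2 = 0+1+0+0+0+0+0+0+0+0+0+0+0+0+0+0+0+0+0+0+0+0+0+0+0+0 mod 2 = 1
  c[5] = d·G[:,5] = (01010011101011101110100001)·(00100000000000000000000000) mod 2 = 0+0+0+0+0+0+0+0+0+0+0+0+0+0+0+0+0+0+0+0+0+0+0+0+0+0 mod 2 = 0
  c[6] = d·G[:,6] = (01010011101011101110100001)·(00010000000000000000000000) mod 2 = 0+0+0+1+0+0+0+0+0+0+0+0+0+0+0+0+0+0+0+0+0+0+0+0+0+0 mod 2 = 1
  c[7] = d·G[:,7] = (01010011101011101110100001)·(00001111111000000011111111) mod 2 = 0+0+0+0+0+0+1+1+1+0+1+0+0+0+0+0+0+0+1+0+1+0+0+0+0+1 mod 2 = 1
  c[8] = d·G[:,8] = (01010011101011101110100001)·(00001000000000000000000000) mod 2 = 0+0+0+0+0+0+0+0+0+0+0+0+0+0+0+0+0+0+0+0+0+0+0+0+0+0 mod 2 = 0
  c[9] = d·G[:,9] = (01010011101011101110100001)·(00000100000000000000000000) mod 2 = 0+0+0+0+0+0+0+0+0+0+0+0+0+0+0+0+0+0+0+0+0+0+0+0+0+0 mod 2 = 0
  c[10] = d·G[:,10] = (01010011101011101110100001)·(00000010000000000000000000) mod 2 = 0+0+0+0+0+0+1+0+0+0+0+0+0+0+0+0+0+0+0+0+0+0+0+0+0+0 mod 2 = 1
  c[11] = d·G[:,11] = (01010011101011101110100001)·(00000001000000000000000000) mod 2 = 0+0+0+0+0+0+0+1+0+0+0+0+0+0+0+0+0+0+0+0+0+0+0+0+0+0 mod 2 = 1
  c[12] = d·G[:,12] = (01010011101011101110100001)·(00000000100000000000000000) mod 2 = 0+0+0+0+0+0+0+0+1+0+0+0+0+0+0+0+0+0+0+0+0+0+0+0+0+0 mod 2 = 1
  c[13] = d·G[:,13] = (01010011101011101110100001)·(00000000010000000000000000) mod 2 = 0+0+0+0+0+0+0+0+0+0+0+0+0+0+0+0+0+0+0+0+0+0+0+0+0+0 mod 2 = 0
  c[14] = d·G[:,14] = (01010011101011101110100001)·(00000000001000000000000000) mod 2 = 0+0+0+0+0+0+0+0+0+0+1+0+0+0+0+0+0+0+0+0+0+0+0+0+0+0 mod 2 = 1
  c[15] = d·G[:,15] = (01010011101011101110100001)·(00000000000111111111111111) mod 2 = 0+0+0+0+0+0+0+0+0+0+0+0+1+1+1+0+1+1+1+0+1+0+0+0+0+1 mod 2 = 0
  c[16] = d·G[:,16] = (01010011101011101110100001)·(00000000000100000000000000) mod 2 = 0+0+0+0+0+0+0+0+0+0+0+0+0+0+0+0+0+0+0+0+0+0+0+0+0+0 mod 2 = 0
  c[17] = d·G[:,17] = (01010011101011101110100001)·(00000000000010000000000000) mod 2 = 0+0+0+0+0+0+0+0+0+0+0+0+1+0+0+0+0+0+0+0+0+0+0+0+0+0 mod 2 = 1
  c[18] = d·G[:,18] = (01010011101011101110100001)·(00000000000001000000000000) mod 2 = 0+0+0+0+0+0+0+0+0+0+0+0+0+1+0+0+0+0+0+0+0+0+0+0+0+0 mod 2 = 1
  c[19] = d·G[:,19] = (01010011101011101110100001)·(00000000000000100000000000) mod 2 = 0+0+0+0+0+0+0+0+0+0+0+0+0+0+1+0+0+0+0+0+0+0+0+0+0+0 mod 2 = 1
  c[20] = d·G[:,20] = (01010011101011101110100001)·(00000000000000010000000000) mod 2 = 0+0+0+0+0+0+0+0+0+0+0+0+0+0+0+0+0+0+0+0+0+0+0+0+0+0 mod 2 = 0
  c[21] = d·G[:,21] = (01010011101011101110100001)·(00000000000000001000000000) mod 2 = 0+0+0+0+0+0+0+0+0+0+0+0+0+0+0+0+1+0+0+0+0+0+0+0+0+0 mod 2 = 1
  c[22] = d·G[:,22] = (01010011101011101110100001)·(00000000000000000100000000) mod 2 = 0+0+0+0+0+0+0+0+0+0+0+0+0+0+0+0+0+1+0+0+0+0+0+0+0+0 mod 2 = 1
  c[23] = d·G[:,23] = (01010011101011101110100001)·(00000000000000000010000000) mod 2 = 0+0+0+0+0+0+0+0+0+0+0+0+0+0+0+0+0+0+1+0+0+0+0+0+0+0 mod 2 = 1
  c[24] = d·G[:,24] = (01010011101011101110100001)·(00000000000000000001000000) mod 2 = 0+0+0+0+0+0+0+0+0+0+0+0+0+0+0+0+0+0+0+0+0+0+0+0+0+0 mod 2 = 0
  c[25] = d·G[:,25] = (01010011101011101110100001)·(00000000000000000000100000) mod 2 = 0+0+0+0+0+0+0+0+0+0+0+0+0+0+0+0+0+0+0+0+1+0+0+0+0+0 mod 2 = 1
  c[26] = d·G[:,26] = (01010011101011101110100001)·(00000000000000000000010000) mod 2 = 0+0+0+0+0+0+0+0+0+0+0+0+0+0+0+0+0+0+0+0+0+0+0+0+0+0 mod 2 = 0
  c[27] = d·G[:,27] = (01010011101011101110100001)·(00000000000000000000001000) mod 2 = 0+0+0+0+0+0+0+0+0+0+0+0+0+0+0+0+0+0+0+0+0+0+0+0+0+0 mod 2 = 0
  c[28] = d·G[:,28] = (01010011101011101110100001)·(00000000000000000000000100) mod 2 = 0+0+0+0+0+0+0+0+0+0+0+0+0+0+0+0+0+0+0+0+0+0+0+0+0+0 mod 2 = 0
  c[29] = d·G[:,29] = (01010011101011101110100001)·(00000000000000000000000010) mod 2 = 0+0+0+0+0+0+0+0+0+0+0+0+0+0+0+0+0+0+0+0+0+0+0+0+0+0 mod 2 = 0
  c[30] = d·G[:,30] = (01010011101011101110100001)·(00000000000000000000000001) mod 2 = 0+0+0+0+0+0+0+0+0+0+0+0+0+0+0+0+0+0+0+0+0+0+0+0+0+1 mod 2 = 1
Codeword = 0101101100111010011101110100001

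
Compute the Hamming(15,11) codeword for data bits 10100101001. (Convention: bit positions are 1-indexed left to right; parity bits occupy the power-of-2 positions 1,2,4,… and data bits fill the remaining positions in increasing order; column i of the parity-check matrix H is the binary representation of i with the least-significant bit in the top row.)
Codeword c = d · G (mod 2), d = 10100101001:
  c[0] = d·G[:,0] = (10100101001)·(11011010101) mod 2 = 1+0+0+0+0+0+0+0+0+0+1 mod 2 = 0
  c[1] = d·G[:,1] = (10100101001)·(10110110011) mod 2 = 1+0+1+0+0+1+0+0+0+0+1 mod 2 = 0
  c[2] = d·G[:,2] = (10100101001)·(10000000000) mod 2 = 1+0+0+0+0+0+0+0+0+0+0 mod 2 = 1
  c[3] = d·G[:,3] = (10100101001)·(01110001111) mod 2 = 0+0+1+0+0+0+0+1+0+0+1 mod 2 = 1
  c[4] = d·G[:,4] = (10100101001)·(01000000000) mod 2 = 0+0+0+0+0+0+0+0+0+0+0 mod 2 = 0
  c[5] = d·G[:,5] = (10100101001)·(00100000000) mod 2 = 0+0+1+0+0+0+0+0+0+0+0 mod 2 = 1
  c[6] = d·G[:,6] = (10100101001)·(00010000000) mod 2 = 0+0+0+0+0+0+0+0+0+0+0 mod 2 = 0
  c[7] = d·G[:,7] = (10100101001)·(00001111111) mod 2 = 0+0+0+0+0+1+0+1+0+0+1 mod 2 = 1
  c[8] = d·G[:,8] = (10100101001)·(00001000000) mod 2 = 0+0+0+0+0+0+0+0+0+0+0 mod 2 = 0
  c[9] = d·G[:,9] = (10100101001)·(00000100000) mod 2 = 0+0+0+0+0+1+0+0+0+0+0 mod 2 = 1
  c[10] = d·G[:,10] = (10100101001)·(00000010000) mod 2 = 0+0+0+0+0+0+0+0+0+0+0 mod 2 = 0
  c[11] = d·G[:,11] = (10100101001)·(00000001000) mod 2 = 0+0+0+0+0+0+0+1+0+0+0 mod 2 = 1
  c[12] = d·G[:,12] = (10100101001)·(00000000100) mod 2 = 0+0+0+0+0+0+0+0+0+0+0 mod 2 = 0
  c[13] = d·G[:,13] = (10100101001)·(00000000010) mod 2 = 0+0+0+0+0+0+0+0+0+0+0 mod 2 = 0
  c[14] = d·G[:,14] = (10100101001)·(00000000001) mod 2 = 0+0+0+0+0+0+0+0+0+0+1 mod 2 = 1
Codeword = 001101010101001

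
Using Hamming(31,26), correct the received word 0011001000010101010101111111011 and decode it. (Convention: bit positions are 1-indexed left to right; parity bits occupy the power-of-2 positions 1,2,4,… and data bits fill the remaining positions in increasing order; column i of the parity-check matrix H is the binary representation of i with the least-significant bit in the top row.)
Syndrome s = H · r^T (mod 2), r = 0011001000010101010101111111011:
  s[0] = (1010101010101010101010101010101)·(0011001000010101010101111111011) mod 2 = 0+0+1+0+0+0+1+0+0+0+0+0+0+0+0+0+0+0+0+0+0+0+1+0+1+0+1+0+0+0+1 mod 2 = 0
  s[1] = (0110011001100110011001100110011)·(0011001000010101010101111111011) mod 2 = 0+0+1+0+0+0+1+0+0+0+0+0+0+1+0+0+0+1+0+0+0+1+1+0+0+1+1+0+0+1+1 mod 2 = 0
  s[2] = (0001111000011110000111100001111)·(0011001000010101010101111111011) mod 2 = 0+0+0+1+0+0+1+0+0+0+0+1+0+1+0+0+0+0+0+1+0+1+1+0+0+0+0+1+0+1+1 mod 2 = 0
  s[3] = (0000000111111110000000011111111)·(0011001000010101010101111111011) mod 2 = 0+0+0+0+0+0+0+0+0+0+0+1+0+1+0+0+0+0+0+0+0+0+0+1+1+1+1+1+0+1+1 mod 2 = 1
  s[4] = (0000000000000001111111111111111)·(0011001000010101010101111111011) mod 2 = 0+0+0+0+0+0+0+0+0+0+0+0+0+0+0+1+0+1+0+1+0+1+1+1+1+1+1+1+0+1+1 mod 2 = 0
Syndrome = 00010
Column 8 of H equals this syndrome → error at bit 8 (1-indexed).
Flip bit 8: 0011001000010101010101111111011 → 0011001100010101010101111111011
Extract data bits at positions {3,5,6,7,9,10,11,12,13,14,15,17,18,19,20,21,22,23,24,25,26,27,28,29,30,31}: 10010001010010101111111011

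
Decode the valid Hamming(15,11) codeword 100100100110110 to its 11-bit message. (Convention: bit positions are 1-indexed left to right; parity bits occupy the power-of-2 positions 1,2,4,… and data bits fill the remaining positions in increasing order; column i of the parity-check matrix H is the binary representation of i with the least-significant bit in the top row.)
Parity bits occupy power-of-2 positions; data bits are at positions {3,5,6,7,9,10,11,12,13,14,15} (1-indexed).
Extract: c[3]=0 c[5]=0 c[6]=0 c[7]=1 c[9]=0 c[10]=1 c[11]=1 c[12]=0 c[13]=1 c[14]=1 c[15]=0
Data = 00010110110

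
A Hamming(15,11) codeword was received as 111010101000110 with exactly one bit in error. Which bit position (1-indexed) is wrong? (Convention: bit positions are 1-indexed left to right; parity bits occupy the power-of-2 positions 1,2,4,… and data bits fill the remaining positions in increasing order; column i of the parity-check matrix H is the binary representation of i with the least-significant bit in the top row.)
Syndrome s = H · r^T (mod 2), r = 111010101000110:
  s[0] = (101010101010101)·(111010101000110) mod 2 = 1+0+1+0+1+0+1+0+1+0+0+0+1+0+0 mod 2 = 0
  s[1] = (011001100110011)·(111010101000110) mod 2 = 0+1+1+0+0+0+1+0+0+0+0+0+0+1+0 mod 2 = 0
  s[2] = (000111100001111)·(111010101000110) mod 2 = 0+0+0+0+1+0+1+0+0+0+0+0+1+1+0 mod 2 = 0
  s[3] = (000000011111111)·(111010101000110) mod 2 = 0+0+0+0+0+0+0+0+1+0+0+0+1+1+0 mod 2 = 1
Syndrome = 0001
Column i of H is the binary representation of i, so the syndrome is the binary index of the flipped bit.
Read s = 0001 with s[0] as LSB: 0·2^0 + 0·2^1 + 0·2^2 + 1·2^3 = 8.
Error is at bit position 8.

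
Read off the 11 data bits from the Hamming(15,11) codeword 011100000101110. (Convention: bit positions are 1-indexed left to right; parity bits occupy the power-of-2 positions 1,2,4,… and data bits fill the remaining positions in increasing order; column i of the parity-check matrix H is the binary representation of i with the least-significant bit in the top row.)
Parity bits occupy power-of-2 positions; data bits are at positions {3,5,6,7,9,10,11,12,13,14,15} (1-indexed).
Extract: c[3]=1 c[5]=0 c[6]=0 c[7]=0 c[9]=0 c[10]=1 c[11]=0 c[12]=1 c[13]=1 c[14]=1 c[15]=0
Data = 10000101110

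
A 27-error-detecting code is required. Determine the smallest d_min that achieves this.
Detecting e errors requires d_min ≥ e + 1 = 27 + 1 = 28.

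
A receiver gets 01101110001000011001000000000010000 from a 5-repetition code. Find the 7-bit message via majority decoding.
Split into 5-bit blocks and majority-vote each:
  block 1 = 01101: 3 ones, 2 zeros → 1
  block 2 = 11000: 2 ones, 3 zeros → 0
  block 3 = 10000: 1 ones, 4 zeros → 0
  block 4 = 11001: 3 ones, 2 zeros → 1
  block 5 = 00000: 0 ones, 5 zeros → 0
  block 6 = 00000: 0 ones, 5 zeros → 0
  block 7 = 10000: 1 ones, 4 zeros → 0
Decoded = 1001000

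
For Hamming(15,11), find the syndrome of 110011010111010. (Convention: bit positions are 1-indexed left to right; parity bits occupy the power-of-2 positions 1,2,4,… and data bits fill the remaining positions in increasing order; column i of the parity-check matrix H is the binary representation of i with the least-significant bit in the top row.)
Syndrome s = H · r^T (mod 2), r = 110011010111010:
  s[0] = (101010101010101)·(110011010111010) mod 2 = 1+0+0+0+1+0+0+0+0+0+1+0+0+0+0 mod 2 = 1
  s[1] = (011001100110011)·(110011010111010) mod 2 = 0+1+0+0+0+1+0+0+0+1+1+0+0+1+0 mod 2 = 1
  s[2] = (000111100001111)·(110011010111010) mod 2 = 0+0+0+0+1+1+0+0+0+0+0+1+0+1+0 mod 2 = 0
  s[3] = (000000011111111)·(110011010111010) mod 2 = 0+0+0+0+0+0+0+1+0+1+1+1+0+1+0 mod 2 = 1
Syndrome = 1101
Non-zero syndrome: error at position 11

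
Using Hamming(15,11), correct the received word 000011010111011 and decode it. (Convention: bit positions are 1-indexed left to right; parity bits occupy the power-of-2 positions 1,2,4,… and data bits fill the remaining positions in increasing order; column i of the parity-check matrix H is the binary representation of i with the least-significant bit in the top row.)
Syndrome s = H · r^T (mod 2), r = 000011010111011:
  s[0] = (101010101010101)·(000011010111011) mod 2 = 0+0+0+0+1+0+0+0+0+0+1+0+0+0+1 mod 2 = 1
  s[1] = (011001100110011)·(000011010111011) mod 2 = 0+0+0+0+0+1+0+0+0+1+1+0+0+1+1 mod 2 = 1
  s[2] = (000111100001111)·(000011010111011) mod 2 = 0+0+0+0+1+1+0+0+0+0+0+1+0+1+1 mod 2 = 1
  s[3] = (000000011111111)·(000011010111011) mod 2 = 0+0+0+0+0+0+0+1+0+1+1+1+0+1+1 mod 2 = 0
Syndrome = 1110
Column 7 of H equals this syndrome → error at bit 7 (1-indexed).
Flip bit 7: 000011010111011 → 000011110111011
Extract data bits at positions {3,5,6,7,9,10,11,12,13,14,15}: 01110111011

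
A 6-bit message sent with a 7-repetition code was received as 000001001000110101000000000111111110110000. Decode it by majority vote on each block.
Split into 7-bit blocks and majority-vote each:
  block 1 = 0000010: 1 ones, 6 zeros → 0
  block 2 = 0100011: 3 ones, 4 zeros → 0
  block 3 = 0101000: 2 ones, 5 zeros → 0
  block 4 = 0000001: 1 ones, 6 zeros → 0
  block 5 = 1111111: 7 ones, 0 zeros → 1
  block 6 = 0110000: 2 ones, 5 zeros → 0
Decoded = 000010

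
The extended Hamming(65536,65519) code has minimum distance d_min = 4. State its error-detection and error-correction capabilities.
Detection only: up to d_min − 1 = 3 errors.
Correction: up to ⌊(d_min − 1)/2⌋ = ⌊3/2⌋ = 1 errors.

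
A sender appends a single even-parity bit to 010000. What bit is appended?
Sum of data bits: 0+1+0+0+0+0 = 1.
1 mod 2 = 1, so parity bit = 1.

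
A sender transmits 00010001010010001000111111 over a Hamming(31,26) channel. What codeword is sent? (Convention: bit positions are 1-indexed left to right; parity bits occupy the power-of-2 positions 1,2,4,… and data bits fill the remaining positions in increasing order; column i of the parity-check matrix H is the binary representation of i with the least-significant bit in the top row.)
Codeword c = d · G (mod 2), d = 00010001010010001000111111:
  c[0] = d·G[:,0] = (00010001010010001000111111)·(11011010101101010101010101) mod 2 = 0+0+0+1+0+0+0+0+0+0+0+0+0+0+0+0+0+0+0+0+0+1+0+1+0+1 mod 2 = 0
  c[1] = d·G[:,1] = (00010001010010001000111111)·(10110110011011001100110011) mod 2 = 0+0+0+1+0+0+0+0+0+1+0+0+1+0+0+0+1+0+0+0+1+1+0+0+1+1 mod 2 = 0
  c[2] = d·G[:,2] = (00010001010010001000111111)·(10000000000000000000000000) mod 2 = 0+0+0+0+0+0+0+0+0+0+0+0+0+0+0+0+0+0+0+0+0+0+0+0+0+0 mod 2 = 0
  c[3] = d·G[:,3] = (00010001010010001000111111)·(01110001111000111100001111) mod 2 = 0+0+0+1+0+0+0+1+0+1+0+0+0+0+0+0+1+0+0+0+0+0+1+1+1+1 mod 2 = 0
  c[4] = d·G[:,4] = (00010001010010001000111111)·(01000000000000000000000000) mod 2 = 0+0+0+0+0+0+0+0+0+0+0+0+0+0+0+0+0+0+0+0+0+0+0+0+0+0 mod 2 = 0
  c[5] = d·G[:,5] = (00010001010010001000111111)·(00100000000000000000000000) mod 2 = 0+0+0+0+0+0+0+0+0+0+0+0+0+0+0+0+0+0+0+0+0+0+0+0+0+0 mod 2 = 0
  c[6] = d·G[:,6] = (00010001010010001000111111)·(00010000000000000000000000) mod 2 = 0+0+0+1+0+0+0+0+0+0+0+0+0+0+0+0+0+0+0+0+0+0+0+0+0+0 mod 2 = 1
  c[7] = d·G[:,7] = (00010001010010001000111111)·(00001111111000000011111111) mod 2 = 0+0+0+0+0+0+0+1+0+1+0+0+0+0+0+0+0+0+0+0+1+1+1+1+1+1 mod 2 = 0
  c[8] = d·G[:,8] = (00010001010010001000111111)·(00001000000000000000000000) mod 2 = 0+0+0+0+0+0+0+0+0+0+0+0+0+0+0+0+0+0+0+0+0+0+0+0+0+0 mod 2 = 0
  c[9] = d·G[:,9] = (00010001010010001000111111)·(00000100000000000000000000) mod 2 = 0+0+0+0+0+0+0+0+0+0+0+0+0+0+0+0+0+0+0+0+0+0+0+0+0+0 mod 2 = 0
  c[10] = d·G[:,10] = (00010001010010001000111111)·(00000010000000000000000000) mod 2 = 0+0+0+0+0+0+0+0+0+0+0+0+0+0+0+0+0+0+0+0+0+0+0+0+0+0 mod 2 = 0
  c[11] = d·G[:,11] = (00010001010010001000111111)·(00000001000000000000000000) mod 2 = 0+0+0+0+0+0+0+1+0+0+0+0+0+0+0+0+0+0+0+0+0+0+0+0+0+0 mod 2 = 1
  c[12] = d·G[:,12] = (00010001010010001000111111)·(00000000100000000000000000) mod 2 = 0+0+0+0+0+0+0+0+0+0+0+0+0+0+0+0+0+0+0+0+0+0+0+0+0+0 mod 2 = 0
  c[13] = d·G[:,13] = (00010001010010001000111111)·(00000000010000000000000000) mod 2 = 0+0+0+0+0+0+0+0+0+1+0+0+0+0+0+0+0+0+0+0+0+0+0+0+0+0 mod 2 = 1
  c[14] = d·G[:,14] = (00010001010010001000111111)·(00000000001000000000000000) mod 2 = 0+0+0+0+0+0+0+0+0+0+0+0+0+0+0+0+0+0+0+0+0+0+0+0+0+0 mod 2 = 0
  c[15] = d·G[:,15] = (00010001010010001000111111)·(00000000000111111111111111) mod 2 = 0+0+0+0+0+0+0+0+0+0+0+0+1+0+0+0+1+0+0+0+1+1+1+1+1+1 mod 2 = 0
  c[16] = d·G[:,16] = (00010001010010001000111111)·(00000000000100000000000000) mod 2 = 0+0+0+0+0+0+0+0+0+0+0+0+0+0+0+0+0+0+0+0+0+0+0+0+0+0 mod 2 = 0
  c[17] = d·G[:,17] = (00010001010010001000111111)·(00000000000010000000000000) mod 2 = 0+0+0+0+0+0+0+0+0+0+0+0+1+0+0+0+0+0+0+0+0+0+0+0+0+0 mod 2 = 1
  c[18] = d·G[:,18] = (00010001010010001000111111)·(00000000000001000000000000) mod 2 = 0+0+0+0+0+0+0+0+0+0+0+0+0+0+0+0+0+0+0+0+0+0+0+0+0+0 mod 2 = 0
  c[19] = d·G[:,19] = (00010001010010001000111111)·(00000000000000100000000000) mod 2 = 0+0+0+0+0+0+0+0+0+0+0+0+0+0+0+0+0+0+0+0+0+0+0+0+0+0 mod 2 = 0
  c[20] = d·G[:,20] = (00010001010010001000111111)·(00000000000000010000000000) mod 2 = 0+0+0+0+0+0+0+0+0+0+0+0+0+0+0+0+0+0+0+0+0+0+0+0+0+0 mod 2 = 0
  c[21] = d·G[:,21] = (00010001010010001000111111)·(00000000000000001000000000) mod 2 = 0+0+0+0+0+0+0+0+0+0+0+0+0+0+0+0+1+0+0+0+0+0+0+0+0+0 mod 2 = 1
  c[22] = d·G[:,22] = (00010001010010001000111111)·(00000000000000000100000000) mod 2 = 0+0+0+0+0+0+0+0+0+0+0+0+0+0+0+0+0+0+0+0+0+0+0+0+0+0 mod 2 = 0
  c[23] = d·G[:,23] = (00010001010010001000111111)·(00000000000000000010000000) mod 2 = 0+0+0+0+0+0+0+0+0+0+0+0+0+0+0+0+0+0+0+0+0+0+0+0+0+0 mod 2 = 0
  c[24] = d·G[:,24] = (00010001010010001000111111)·(00000000000000000001000000) mod 2 = 0+0+0+0+0+0+0+0+0+0+0+0+0+0+0+0+0+0+0+0+0+0+0+0+0+0 mod 2 = 0
  c[25] = d·G[:,25] = (00010001010010001000111111)·(00000000000000000000100000) mod 2 = 0+0+0+0+0+0+0+0+0+0+0+0+0+0+0+0+0+0+0+0+1+0+0+0+0+0 mod 2 = 1
  c[26] = d·G[:,26] = (00010001010010001000111111)·(00000000000000000000010000) mod 2 = 0+0+0+0+0+0+0+0+0+0+0+0+0+0+0+0+0+0+0+0+0+1+0+0+0+0 mod 2 = 1
  c[27] = d·G[:,27] = (00010001010010001000111111)·(00000000000000000000001000) mod 2 = 0+0+0+0+0+0+0+0+0+0+0+0+0+0+0+0+0+0+0+0+0+0+1+0+0+0 mod 2 = 1
  c[28] = d·G[:,28] = (00010001010010001000111111)·(00000000000000000000000100) mod 2 = 0+0+0+0+0+0+0+0+0+0+0+0+0+0+0+0+0+0+0+0+0+0+0+1+0+0 mod 2 = 1
  c[29] = d·G[:,29] = (00010001010010001000111111)·(00000000000000000000000010) mod 2 = 0+0+0+0+0+0+0+0+0+0+0+0+0+0+0+0+0+0+0+0+0+0+0+0+1+0 mod 2 = 1
  c[30] = d·G[:,30] = (00010001010010001000111111)·(00000000000000000000000001) mod 2 = 0+0+0+0+0+0+0+0+0+0+0+0+0+0+0+0+0+0+0+0+0+0+0+0+0+1 mod 2 = 1
Codeword = 0000001000010100010001000111111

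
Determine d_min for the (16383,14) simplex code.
d_min = 8192 (every nonzero codeword of the simplex code S_14 has weight 2^(r−1) = 8192).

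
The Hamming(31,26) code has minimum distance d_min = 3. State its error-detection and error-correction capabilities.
Detection only: up to d_min − 1 = 2 errors.
Correction: up to ⌊(d_min − 1)/2⌋ = ⌊2/2⌋ = 1 errors.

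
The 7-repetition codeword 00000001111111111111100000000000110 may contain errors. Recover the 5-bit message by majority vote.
Split into 7-bit blocks and majority-vote each:
  block 1 = 0000000: 0 ones, 7 zeros → 0
  block 2 = 1111111: 7 ones, 0 zeros → 1
  block 3 = 1111111: 7 ones, 0 zeros → 1
  block 4 = 0000000: 0 ones, 7 zeros → 0
  block 5 = 0000110: 2 ones, 5 zeros → 0
Decoded = 01100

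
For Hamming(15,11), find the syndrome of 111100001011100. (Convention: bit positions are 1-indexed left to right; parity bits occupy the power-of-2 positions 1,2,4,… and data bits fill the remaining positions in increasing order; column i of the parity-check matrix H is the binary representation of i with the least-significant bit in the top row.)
Syndrome s = H · r^T (mod 2), r = 111100001011100:
  s[0] = (101010101010101)·(111100001011100) mod 2 = 1+0+1+0+0+0+0+0+1+0+1+0+1+0+0 mod 2 = 1
  s[1] = (011001100110011)·(111100001011100) mod 2 = 0+1+1+0+0+0+0+0+0+0+1+0+0+0+0 mod 2 = 1
  s[2] = (000111100001111)·(111100001011100) mod 2 = 0+0+0+1+0+0+0+0+0+0+0+1+1+0+0 mod 2 = 1
  s[3] = (000000011111111)·(111100001011100) mod 2 = 0+0+0+0+0+0+0+0+1+0+1+1+1+0+0 mod 2 = 0
Syndrome = 1110
Non-zero syndrome: error at position 7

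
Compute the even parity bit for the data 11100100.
Sum of data bits: 1+1+1+0+0+1+0+0 = 4.
4 mod 2 = 0, so parity bit = 0.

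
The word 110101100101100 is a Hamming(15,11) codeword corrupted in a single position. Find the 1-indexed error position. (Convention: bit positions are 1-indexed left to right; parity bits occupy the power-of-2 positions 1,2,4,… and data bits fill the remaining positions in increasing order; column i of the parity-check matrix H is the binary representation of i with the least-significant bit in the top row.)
Syndrome s = H · r^T (mod 2), r = 110101100101100:
  s[0] = (101010101010101)·(110101100101100) mod 2 = 1+0+0+0+0+0+1+0+0+0+0+0+1+0+0 mod 2 = 1
  s[1] = (011001100110011)·(110101100101100) mod 2 = 0+1+0+0+0+1+1+0+0+1+0+0+0+0+0 mod 2 = 0
  s[2] = (000111100001111)·(110101100101100) mod 2 = 0+0+0+1+0+1+1+0+0+0+0+1+1+0+0 mod 2 = 1
  s[3] = (000000011111111)·(110101100101100) mod 2 = 0+0+0+0+0+0+0+0+0+1+0+1+1+0+0 mod 2 = 1
Syndrome = 1011
Column i of H is the binary representation of i, so the syndrome is the binary index of the flipped bit.
Read s = 1011 with s[0] as LSB: 1·2^0 + 0·2^1 + 1·2^2 + 1·2^3 = 13.
Error is at bit position 13.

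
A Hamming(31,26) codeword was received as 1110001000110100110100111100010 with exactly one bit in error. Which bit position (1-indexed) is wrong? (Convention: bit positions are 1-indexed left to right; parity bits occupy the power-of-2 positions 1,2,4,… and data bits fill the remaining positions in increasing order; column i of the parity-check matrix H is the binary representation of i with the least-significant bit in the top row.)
Syndrome s = H · r^T (mod 2), r = 1110001000110100110100111100010:
  s[0] = (1010101010101010101010101010101)·(1110001000110100110100111100010) mod 2 = 1+0+1+0+0+0+1+0+0+0+1+0+0+0+0+0+1+0+0+0+0+0+1+0+1+0+0+0+0+0+0 mod 2 = 1
  s[1] = (0110011001100110011001100110011)·(1110001000110100110100111100010) mod 2 = 0+1+1+0+0+0+1+0+0+0+1+0+0+1+0+0+0+1+0+0+0+0+1+0+0+1+0+0+0+1+0 mod 2 = 1
  s[2] = (0001111000011110000111100001111)·(1110001000110100110100111100010) mod 2 = 0+0+0+0+0+0+1+0+0+0+0+1+0+1+0+0+0+0+0+1+0+0+1+0+0+0+0+0+0+1+0 mod 2 = 0
  s[3] = (0000000111111110000000011111111)·(1110001000110100110100111100010) mod 2 = 0+0+0+0+0+0+0+0+0+0+1+1+0+1+0+0+0+0+0+0+0+0+0+1+1+1+0+0+0+1+0 mod 2 = 1
  s[4] = (0000000000000001111111111111111)·(1110001000110100110100111100010) mod 2 = 0+0+0+0+0+0+0+0+0+0+0+0+0+0+0+0+1+1+0+1+0+0+1+1+1+1+0+0+0+1+0 mod 2 = 0
Syndrome = 11010
Column i of H is the binary representation of i, so the syndrome is the binary index of the flipped bit.
Read s = 11010 with s[0] as LSB: 1·2^0 + 1·2^1 + 0·2^2 + 1·2^3 + 0·2^4 = 11.
Error is at bit position 11.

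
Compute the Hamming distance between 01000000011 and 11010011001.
XOR = 10010011010, count of 1s = 5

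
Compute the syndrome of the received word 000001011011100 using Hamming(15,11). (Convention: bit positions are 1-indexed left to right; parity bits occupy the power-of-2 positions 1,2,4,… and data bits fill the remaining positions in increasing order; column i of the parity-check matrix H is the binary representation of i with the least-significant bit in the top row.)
Syndrome s = H · r^T (mod 2), r = 000001011011100:
  s[0] = (101010101010101)·(000001011011100) mod 2 = 0+0+0+0+0+0+0+0+1+0+1+0+1+0+0 mod 2 = 1
  s[1] = (011001100110011)·(000001011011100) mod 2 = 0+0+0+0+0+1+0+0+0+0+1+0+0+0+0 mod 2 = 0
  s[2] = (000111100001111)·(000001011011100) mod 2 = 0+0+0+0+0+1+0+0+0+0+0+1+1+0+0 mod 2 = 1
  s[3] = (000000011111111)·(000001011011100) mod 2 = 0+0+0+0+0+0+0+1+1+0+1+1+1+0+0 mod 2 = 1
Syndrome = 1011
Non-zero syndrome: error at position 13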